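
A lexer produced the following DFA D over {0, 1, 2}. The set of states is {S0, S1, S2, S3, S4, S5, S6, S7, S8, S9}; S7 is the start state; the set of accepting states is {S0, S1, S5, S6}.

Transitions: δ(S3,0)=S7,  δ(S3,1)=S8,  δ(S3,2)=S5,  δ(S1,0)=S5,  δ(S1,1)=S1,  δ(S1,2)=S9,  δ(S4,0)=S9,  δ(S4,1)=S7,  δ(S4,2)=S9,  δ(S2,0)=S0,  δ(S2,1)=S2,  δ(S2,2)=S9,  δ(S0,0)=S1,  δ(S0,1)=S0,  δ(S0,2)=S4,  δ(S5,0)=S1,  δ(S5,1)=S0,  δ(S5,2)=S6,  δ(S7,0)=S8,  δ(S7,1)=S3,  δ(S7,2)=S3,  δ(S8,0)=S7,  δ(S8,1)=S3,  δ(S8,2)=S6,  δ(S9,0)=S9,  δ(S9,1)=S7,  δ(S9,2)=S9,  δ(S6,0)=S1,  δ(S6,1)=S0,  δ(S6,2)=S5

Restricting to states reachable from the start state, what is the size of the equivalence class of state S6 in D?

2

Reachable states from the start: {S0,S1,S3,S4,S5,S6,S7,S8,S9}. Unreachable: {S2} — drop them.
P0 = {S0,S1,S5,S6} | {S3,S4,S7,S8,S9}.
On input 2, block {S0,S1,S5,S6} splits into {S0,S1} and {S5,S6}.
Refine {S0,S1} on symbol 0: members go to different blocks, giving {S0} and {S1}.
Split {S3,S4,S7,S8,S9} by δ(·,2) → {S4,S7,S9} and {S3,S8}.
On input 0, block {S4,S7,S9} splits into {S4,S9} and {S7}.
The partition is now stable with 6 blocks: {S0} | {S4,S9} | {S5,S6} | {S1} | {S3,S8} | {S7}.
State S6 belongs to the block {S5,S6}, which has 2 states.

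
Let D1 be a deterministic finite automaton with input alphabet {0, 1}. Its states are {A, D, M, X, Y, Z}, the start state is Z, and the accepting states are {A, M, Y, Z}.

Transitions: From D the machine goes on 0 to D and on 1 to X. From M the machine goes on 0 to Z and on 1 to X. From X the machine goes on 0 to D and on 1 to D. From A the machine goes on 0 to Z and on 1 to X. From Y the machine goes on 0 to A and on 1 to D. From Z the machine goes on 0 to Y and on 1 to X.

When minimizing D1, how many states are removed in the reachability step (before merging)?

1

Starting at Z and following transitions, the reachable set is {A, D, X, Y, Z}. That leaves M unreachable — 1 in total.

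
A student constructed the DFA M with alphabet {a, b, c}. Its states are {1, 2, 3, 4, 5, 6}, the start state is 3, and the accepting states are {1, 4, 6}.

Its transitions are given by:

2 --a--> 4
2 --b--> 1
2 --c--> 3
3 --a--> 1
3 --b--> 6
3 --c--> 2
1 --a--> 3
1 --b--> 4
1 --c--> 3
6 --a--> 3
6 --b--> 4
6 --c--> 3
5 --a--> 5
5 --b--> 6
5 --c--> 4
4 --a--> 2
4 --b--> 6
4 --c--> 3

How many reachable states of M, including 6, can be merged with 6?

Reachable states from the start: {1,2,3,4,6}. Unreachable: {5} — drop them.
Start with accepting vs non-accepting: {1,4,6} | {2,3}.
The partition is now stable with 2 blocks: {1,4,6} | {2,3}.
State 6 belongs to the block {1,4,6}, which has 3 states.

3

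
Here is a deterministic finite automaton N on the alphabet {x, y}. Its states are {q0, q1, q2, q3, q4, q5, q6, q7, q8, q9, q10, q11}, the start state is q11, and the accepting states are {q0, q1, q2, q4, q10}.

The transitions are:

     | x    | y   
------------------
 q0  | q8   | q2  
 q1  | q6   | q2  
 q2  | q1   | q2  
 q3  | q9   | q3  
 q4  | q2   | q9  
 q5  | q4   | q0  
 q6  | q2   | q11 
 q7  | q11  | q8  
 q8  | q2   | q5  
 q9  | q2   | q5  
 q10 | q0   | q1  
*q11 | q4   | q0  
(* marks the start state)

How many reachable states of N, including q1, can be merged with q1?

2

States {q3,q7,q10} cannot be reached from the start state, so discard them.
P0 = {q0,q1,q2,q4} | {q5,q6,q8,q9,q11}.
On input x, block {q0,q1,q2,q4} splits into {q0,q1} and {q2,q4}.
On input y, block {q5,q6,q8,q9,q11} splits into {q6,q8,q9} and {q5,q11}.
Refine {q2,q4} on symbol x: members go to different blocks, giving {q2} and {q4}.
The partition is now stable with 5 blocks: {q0,q1} | {q6,q8,q9} | {q2} | {q5,q11} | {q4}.
State q1 belongs to the block {q0,q1}, which has 2 states.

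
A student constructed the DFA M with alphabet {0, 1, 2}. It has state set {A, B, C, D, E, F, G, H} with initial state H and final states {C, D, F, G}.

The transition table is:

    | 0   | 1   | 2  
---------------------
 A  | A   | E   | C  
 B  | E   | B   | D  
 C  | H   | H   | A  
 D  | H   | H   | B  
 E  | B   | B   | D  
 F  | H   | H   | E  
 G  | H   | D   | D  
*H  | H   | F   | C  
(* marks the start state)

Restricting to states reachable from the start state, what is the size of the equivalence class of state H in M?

1

States {G} cannot be reached from the start state, so discard them.
Start with accepting vs non-accepting: {C,D,F} | {A,B,E,H}.
Refine {A,B,E,H} on symbol 1: members go to different blocks, giving {A,B,E} and {H}.
Stable partition: {C,D,F} | {A,B,E} | {H} — 3 equivalence classes.
The equivalence class containing H is {H}, of size 1.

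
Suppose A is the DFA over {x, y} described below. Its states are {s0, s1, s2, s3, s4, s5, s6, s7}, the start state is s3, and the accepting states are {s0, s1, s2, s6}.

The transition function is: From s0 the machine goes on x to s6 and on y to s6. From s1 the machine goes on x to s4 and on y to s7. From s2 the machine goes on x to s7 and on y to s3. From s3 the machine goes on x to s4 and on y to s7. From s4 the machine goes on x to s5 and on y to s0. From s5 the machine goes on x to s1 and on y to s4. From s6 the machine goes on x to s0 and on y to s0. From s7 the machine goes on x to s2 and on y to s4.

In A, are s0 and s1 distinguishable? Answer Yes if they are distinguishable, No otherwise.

Every state is reachable, so we keep all 8.
Initial partition by acceptance: {s0,s1,s2,s6} | {s3,s4,s5,s7}.
On input x, block {s0,s1,s2,s6} splits into {s0,s6} and {s1,s2}.
Split {s3,s4,s5,s7} by δ(·,x) → {s3,s4} and {s5,s7}.
Refine {s3,s4} on symbol x: members go to different blocks, giving {s3} and {s4}.
Refine {s1,s2} on symbol x: members go to different blocks, giving {s1} and {s2}.
Split {s5,s7} by δ(·,x) → {s5} and {s7}.
No further refinement is possible. Final partition (7 blocks): {s0,s6} | {s3} | {s1} | {s5} | {s4} | {s2} | {s7}.
s0 and s1 end up in different blocks, so they are distinguishable. For instance, the string 'x' is accepted from only s0.

Yes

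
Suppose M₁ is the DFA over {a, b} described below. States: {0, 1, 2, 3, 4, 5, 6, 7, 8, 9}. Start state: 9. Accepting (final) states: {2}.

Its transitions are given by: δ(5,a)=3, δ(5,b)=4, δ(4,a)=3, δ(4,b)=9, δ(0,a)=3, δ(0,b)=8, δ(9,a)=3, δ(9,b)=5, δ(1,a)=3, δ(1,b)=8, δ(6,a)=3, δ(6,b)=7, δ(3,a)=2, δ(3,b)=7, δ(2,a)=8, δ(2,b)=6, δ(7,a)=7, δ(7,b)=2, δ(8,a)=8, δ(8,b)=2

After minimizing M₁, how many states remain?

First remove the unreachable states {0,1}; 8 states remain.
P0 = {2} | {3,4,5,6,7,8,9}.
Split {3,4,5,6,7,8,9} by δ(·,a) → {4,5,6,7,8,9} and {3}.
On input a, block {4,5,6,7,8,9} splits into {4,5,6,9} and {7,8}.
Refine {4,5,6,9} on symbol b: members go to different blocks, giving {4,5,9} and {6}.
No further refinement is possible. Final partition (5 blocks): {2} | {4,5,9} | {3} | {7,8} | {6}.

5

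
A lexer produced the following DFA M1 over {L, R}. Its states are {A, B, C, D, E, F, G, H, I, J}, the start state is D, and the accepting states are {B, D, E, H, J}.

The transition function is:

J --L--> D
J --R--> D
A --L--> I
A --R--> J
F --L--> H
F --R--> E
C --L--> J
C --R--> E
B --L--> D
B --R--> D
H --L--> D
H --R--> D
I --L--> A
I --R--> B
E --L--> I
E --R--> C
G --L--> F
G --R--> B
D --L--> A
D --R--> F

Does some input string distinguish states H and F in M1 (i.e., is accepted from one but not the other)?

Yes

First remove the unreachable states {G}; 9 states remain.
Start with accepting vs non-accepting: {B,D,E,H,J} | {A,C,F,I}.
Refine {B,D,E,H,J} on symbol L: members go to different blocks, giving {B,H,J} and {D,E}.
Split {A,C,F,I} by δ(·,L) → {A,I} and {C,F}.
Stable partition: {B,H,J} | {A,I} | {D,E} | {C,F} — 4 equivalence classes.
H and F end up in different blocks, so they are distinguishable. For instance, the string 'ε' is accepted from only H.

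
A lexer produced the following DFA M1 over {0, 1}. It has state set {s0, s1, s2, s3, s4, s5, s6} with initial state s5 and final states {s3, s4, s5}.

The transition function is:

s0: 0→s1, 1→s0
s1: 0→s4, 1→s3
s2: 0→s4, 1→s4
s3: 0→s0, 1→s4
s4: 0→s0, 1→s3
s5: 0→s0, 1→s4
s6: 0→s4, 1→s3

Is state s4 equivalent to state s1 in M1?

No

Reachable states from the start: {s0,s1,s3,s4,s5}. Unreachable: {s2,s6} — drop them.
Initial partition by acceptance: {s3,s4,s5} | {s0,s1}.
On input 0, block {s0,s1} splits into {s0} and {s1}.
The partition is now stable with 3 blocks: {s3,s4,s5} | {s0} | {s1}.
s4 and s1 end up in different blocks, so they are distinguishable. For instance, the string 'ε' is accepted from only s4.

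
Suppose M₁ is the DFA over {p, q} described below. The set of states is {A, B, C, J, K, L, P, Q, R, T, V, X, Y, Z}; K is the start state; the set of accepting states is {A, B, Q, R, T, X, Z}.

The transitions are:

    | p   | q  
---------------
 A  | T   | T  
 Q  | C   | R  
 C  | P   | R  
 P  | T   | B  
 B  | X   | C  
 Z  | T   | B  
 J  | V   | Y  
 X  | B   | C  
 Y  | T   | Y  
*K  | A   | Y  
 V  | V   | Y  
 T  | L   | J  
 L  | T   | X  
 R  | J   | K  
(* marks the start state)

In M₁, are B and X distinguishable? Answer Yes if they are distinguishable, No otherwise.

Reachable states from the start: {A,B,C,J,K,L,P,R,T,V,X,Y}. Unreachable: {Q,Z} — drop them.
Initial partition by acceptance: {A,B,R,T,X} | {C,J,K,L,P,V,Y}.
On input p, block {A,B,R,T,X} splits into {A,B,X} and {R,T}.
Split {A,B,X} by δ(·,p) → {B,X} and {A}.
Split {C,J,K,L,P,V,Y} by δ(·,p) → {L,P,Y} and {C,J,V} and {K}.
Refine {L,P,Y} on symbol q: members go to different blocks, giving {L,P} and {Y}.
On input p, block {R,T} splits into {R} and {T}.
Split {C,J,V} by δ(·,p) → {J,V} and {C}.
The partition is now stable with 9 blocks: {B,X} | {L,P} | {R} | {A} | {J,V} | {K} | {Y} | {T} | {C}.
B and X lie in the same block of the stable partition, so they are equivalent — no string distinguishes them.

No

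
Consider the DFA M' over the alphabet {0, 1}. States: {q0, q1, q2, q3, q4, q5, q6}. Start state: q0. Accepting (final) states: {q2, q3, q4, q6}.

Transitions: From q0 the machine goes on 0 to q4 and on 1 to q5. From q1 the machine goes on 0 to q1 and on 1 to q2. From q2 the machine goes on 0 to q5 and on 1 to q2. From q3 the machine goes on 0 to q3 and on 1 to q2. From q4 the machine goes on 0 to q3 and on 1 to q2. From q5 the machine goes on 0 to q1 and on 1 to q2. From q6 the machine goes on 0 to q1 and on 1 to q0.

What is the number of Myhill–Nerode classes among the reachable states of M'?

4

States {q6} cannot be reached from the start state, so discard them.
Start with accepting vs non-accepting: {q2,q3,q4} | {q0,q1,q5}.
On input 0, block {q2,q3,q4} splits into {q3,q4} and {q2}.
On input 0, block {q0,q1,q5} splits into {q1,q5} and {q0}.
The partition is now stable with 4 blocks: {q3,q4} | {q1,q5} | {q2} | {q0}.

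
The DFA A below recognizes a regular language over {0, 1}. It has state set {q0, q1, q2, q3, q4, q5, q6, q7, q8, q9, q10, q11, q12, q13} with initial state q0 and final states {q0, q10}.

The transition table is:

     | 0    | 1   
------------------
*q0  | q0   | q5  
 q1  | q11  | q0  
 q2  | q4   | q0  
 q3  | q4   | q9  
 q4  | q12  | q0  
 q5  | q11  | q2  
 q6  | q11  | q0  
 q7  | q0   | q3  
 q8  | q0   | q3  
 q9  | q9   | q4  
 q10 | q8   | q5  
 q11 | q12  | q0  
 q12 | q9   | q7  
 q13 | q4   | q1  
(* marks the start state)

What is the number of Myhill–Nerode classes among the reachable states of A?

8

States {q1,q6,q8,q10,q13} cannot be reached from the start state, so discard them.
Start with accepting vs non-accepting: {q0} | {q2,q3,q4,q5,q7,q9,q11,q12}.
Split {q2,q3,q4,q5,q7,q9,q11,q12} by δ(·,0) → {q2,q3,q4,q5,q9,q11,q12} and {q7}.
On input 1, block {q2,q3,q4,q5,q9,q11,q12} splits into {q2,q4,q11} and {q3,q5,q9} and {q12}.
Split {q2,q4,q11} by δ(·,0) → {q4,q11} and {q2}.
Split {q3,q5,q9} by δ(·,0) → {q3,q5} and {q9}.
Split {q3,q5} by δ(·,1) → {q3} and {q5}.
Stable partition: {q0} | {q4,q11} | {q7} | {q3} | {q12} | {q2} | {q9} | {q5} — 8 equivalence classes.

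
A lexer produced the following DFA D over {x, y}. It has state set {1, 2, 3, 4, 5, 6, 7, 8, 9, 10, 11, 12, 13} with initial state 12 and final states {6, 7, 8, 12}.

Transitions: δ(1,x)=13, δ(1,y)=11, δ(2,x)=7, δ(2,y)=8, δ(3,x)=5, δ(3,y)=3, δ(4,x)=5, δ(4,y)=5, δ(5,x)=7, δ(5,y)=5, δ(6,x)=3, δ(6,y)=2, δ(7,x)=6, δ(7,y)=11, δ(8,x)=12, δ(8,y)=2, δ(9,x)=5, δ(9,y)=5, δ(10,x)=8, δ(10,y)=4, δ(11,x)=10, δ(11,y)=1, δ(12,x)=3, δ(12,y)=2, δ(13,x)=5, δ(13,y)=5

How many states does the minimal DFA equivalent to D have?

10

Reachable states from the start: {1,2,3,4,5,6,7,8,10,11,12,13}. Unreachable: {9} — drop them.
Initial partition by acceptance: {6,7,8,12} | {1,2,3,4,5,10,11,13}.
On input x, block {6,7,8,12} splits into {6,12} and {7,8}.
Refine {1,2,3,4,5,10,11,13} on symbol x: members go to different blocks, giving {1,3,4,11,13} and {2,5,10}.
On input x, block {1,3,4,11,13} splits into {3,4,11,13} and {1}.
Split {3,4,11,13} by δ(·,y) → {4,13} and {3} and {11}.
Refine {7,8} on symbol y: members go to different blocks, giving {7} and {8}.
On input x, block {2,5,10} splits into {2,5} and {10}.
On input y, block {2,5} splits into {2} and {5}.
The partition is now stable with 10 blocks: {6,12} | {4,13} | {7} | {2} | {1} | {3} | {11} | {8} | {10} | {5}.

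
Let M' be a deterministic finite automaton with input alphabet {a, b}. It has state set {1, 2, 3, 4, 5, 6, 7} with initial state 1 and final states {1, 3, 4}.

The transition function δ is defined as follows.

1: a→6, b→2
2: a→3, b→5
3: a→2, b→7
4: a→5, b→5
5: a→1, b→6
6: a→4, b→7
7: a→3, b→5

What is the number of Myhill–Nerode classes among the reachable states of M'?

2

All states are reachable from the start state.
P0 = {1,3,4} | {2,5,6,7}.
The partition is now stable with 2 blocks: {1,3,4} | {2,5,6,7}.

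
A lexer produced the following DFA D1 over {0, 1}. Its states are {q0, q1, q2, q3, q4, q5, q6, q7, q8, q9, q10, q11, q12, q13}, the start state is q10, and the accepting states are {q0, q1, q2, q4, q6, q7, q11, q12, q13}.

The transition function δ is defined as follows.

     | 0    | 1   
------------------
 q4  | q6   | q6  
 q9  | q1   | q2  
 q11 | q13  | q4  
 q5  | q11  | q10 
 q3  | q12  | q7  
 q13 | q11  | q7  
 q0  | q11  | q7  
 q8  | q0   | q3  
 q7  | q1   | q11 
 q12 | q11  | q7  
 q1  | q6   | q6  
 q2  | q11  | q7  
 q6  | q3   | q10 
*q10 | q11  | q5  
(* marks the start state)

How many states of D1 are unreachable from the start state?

4

BFS from q10 reaches {q1, q3, q4, q5, q6, q7, q10, q11, q12, q13}; the 4 state(s) q0, q2, q8, q9 are never visited.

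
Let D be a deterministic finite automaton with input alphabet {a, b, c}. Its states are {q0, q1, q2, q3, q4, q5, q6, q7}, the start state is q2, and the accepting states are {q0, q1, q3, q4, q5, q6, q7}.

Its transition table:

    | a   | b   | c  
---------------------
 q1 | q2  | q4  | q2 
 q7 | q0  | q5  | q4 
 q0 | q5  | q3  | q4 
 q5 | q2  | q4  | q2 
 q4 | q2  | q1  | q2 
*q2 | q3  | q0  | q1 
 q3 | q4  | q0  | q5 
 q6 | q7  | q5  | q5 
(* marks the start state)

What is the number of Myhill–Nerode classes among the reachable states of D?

States {q6,q7} cannot be reached from the start state, so discard them.
Initial partition by acceptance: {q0,q1,q3,q4,q5} | {q2}.
Refine {q0,q1,q3,q4,q5} on symbol a: members go to different blocks, giving {q1,q4,q5} and {q0,q3}.
Stable partition: {q1,q4,q5} | {q2} | {q0,q3} — 3 equivalence classes.

3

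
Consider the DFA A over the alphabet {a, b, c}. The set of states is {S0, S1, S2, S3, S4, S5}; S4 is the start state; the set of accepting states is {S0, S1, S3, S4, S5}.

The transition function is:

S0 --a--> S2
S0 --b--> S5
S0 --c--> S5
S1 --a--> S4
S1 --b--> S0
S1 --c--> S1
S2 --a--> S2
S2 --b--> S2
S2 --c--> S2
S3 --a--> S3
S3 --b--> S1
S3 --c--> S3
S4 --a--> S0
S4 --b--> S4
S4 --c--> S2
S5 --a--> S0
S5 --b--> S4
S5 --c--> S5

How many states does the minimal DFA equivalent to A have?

Reachable states from the start: {S0,S2,S4,S5}. Unreachable: {S1,S3} — drop them.
P0 = {S0,S4,S5} | {S2}.
On input a, block {S0,S4,S5} splits into {S4,S5} and {S0}.
Refine {S4,S5} on symbol c: members go to different blocks, giving {S4} and {S5}.
No further refinement is possible. Final partition (4 blocks): {S4} | {S2} | {S0} | {S5}.

4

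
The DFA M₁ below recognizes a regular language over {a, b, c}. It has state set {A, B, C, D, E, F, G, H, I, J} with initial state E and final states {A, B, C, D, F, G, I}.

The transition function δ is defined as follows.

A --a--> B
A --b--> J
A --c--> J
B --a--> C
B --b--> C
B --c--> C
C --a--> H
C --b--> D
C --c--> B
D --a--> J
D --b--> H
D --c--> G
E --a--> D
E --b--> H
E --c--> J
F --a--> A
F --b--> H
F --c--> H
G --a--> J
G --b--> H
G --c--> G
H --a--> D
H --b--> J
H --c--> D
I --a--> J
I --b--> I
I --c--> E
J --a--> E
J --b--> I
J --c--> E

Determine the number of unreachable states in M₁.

No path from E leads to A, B, C, F; the other 6 states are all reachable.

4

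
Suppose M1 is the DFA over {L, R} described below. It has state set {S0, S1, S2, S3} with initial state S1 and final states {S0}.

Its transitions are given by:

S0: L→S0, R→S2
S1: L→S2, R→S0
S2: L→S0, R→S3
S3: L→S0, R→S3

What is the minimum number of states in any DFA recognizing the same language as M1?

3

Initial partition by acceptance: {S0} | {S1,S2,S3}.
Refine {S1,S2,S3} on symbol L: members go to different blocks, giving {S2,S3} and {S1}.
Stable partition: {S0} | {S2,S3} | {S1} — 3 equivalence classes.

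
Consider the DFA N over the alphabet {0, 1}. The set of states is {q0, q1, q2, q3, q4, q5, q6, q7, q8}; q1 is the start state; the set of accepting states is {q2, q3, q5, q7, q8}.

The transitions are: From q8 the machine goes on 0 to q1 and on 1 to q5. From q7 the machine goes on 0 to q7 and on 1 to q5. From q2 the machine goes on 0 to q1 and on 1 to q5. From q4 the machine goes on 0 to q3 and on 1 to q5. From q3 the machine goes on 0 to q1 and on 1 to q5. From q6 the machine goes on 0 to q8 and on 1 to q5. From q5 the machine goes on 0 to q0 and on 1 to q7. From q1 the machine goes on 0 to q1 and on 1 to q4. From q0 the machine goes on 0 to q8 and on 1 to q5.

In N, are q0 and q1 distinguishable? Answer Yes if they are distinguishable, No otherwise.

Yes

Reachable states from the start: {q0,q1,q3,q4,q5,q7,q8}. Unreachable: {q2,q6} — drop them.
Initial partition by acceptance: {q3,q5,q7,q8} | {q0,q1,q4}.
On input 0, block {q3,q5,q7,q8} splits into {q3,q5,q8} and {q7}.
On input 1, block {q3,q5,q8} splits into {q3,q8} and {q5}.
Split {q0,q1,q4} by δ(·,0) → {q0,q4} and {q1}.
Stable partition: {q3,q8} | {q0,q4} | {q7} | {q5} | {q1} — 5 equivalence classes.
q0 and q1 end up in different blocks, so they are distinguishable. For instance, the string '0' is accepted from only q0.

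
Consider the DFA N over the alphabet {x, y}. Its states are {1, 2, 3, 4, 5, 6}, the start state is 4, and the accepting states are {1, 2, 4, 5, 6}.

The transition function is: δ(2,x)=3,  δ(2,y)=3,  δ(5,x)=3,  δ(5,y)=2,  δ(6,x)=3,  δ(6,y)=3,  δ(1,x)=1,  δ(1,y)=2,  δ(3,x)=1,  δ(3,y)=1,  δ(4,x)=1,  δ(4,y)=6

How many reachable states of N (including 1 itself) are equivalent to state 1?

States {5} cannot be reached from the start state, so discard them.
P0 = {1,2,4,6} | {3}.
Split {1,2,4,6} by δ(·,x) → {1,4} and {2,6}.
Stable partition: {1,4} | {3} | {2,6} — 3 equivalence classes.
The equivalence class containing 1 is {1,4}, of size 2.

2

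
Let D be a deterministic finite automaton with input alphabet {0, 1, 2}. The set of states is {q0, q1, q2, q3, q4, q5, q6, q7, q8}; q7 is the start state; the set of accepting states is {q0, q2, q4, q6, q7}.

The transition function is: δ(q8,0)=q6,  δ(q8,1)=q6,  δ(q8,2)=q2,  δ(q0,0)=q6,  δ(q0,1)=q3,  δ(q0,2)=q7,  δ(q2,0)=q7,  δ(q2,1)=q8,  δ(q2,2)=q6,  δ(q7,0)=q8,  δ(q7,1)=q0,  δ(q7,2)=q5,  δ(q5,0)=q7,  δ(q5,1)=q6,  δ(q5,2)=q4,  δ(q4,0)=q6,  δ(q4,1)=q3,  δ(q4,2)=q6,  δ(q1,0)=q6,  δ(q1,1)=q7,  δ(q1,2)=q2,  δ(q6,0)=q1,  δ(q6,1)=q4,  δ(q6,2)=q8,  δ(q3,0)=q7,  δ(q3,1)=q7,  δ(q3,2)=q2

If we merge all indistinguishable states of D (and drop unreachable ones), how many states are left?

3

All states are reachable from the start state.
Start with accepting vs non-accepting: {q0,q2,q4,q6,q7} | {q1,q3,q5,q8}.
On input 0, block {q0,q2,q4,q6,q7} splits into {q0,q2,q4} and {q6,q7}.
No further refinement is possible. Final partition (3 blocks): {q0,q2,q4} | {q1,q3,q5,q8} | {q6,q7}.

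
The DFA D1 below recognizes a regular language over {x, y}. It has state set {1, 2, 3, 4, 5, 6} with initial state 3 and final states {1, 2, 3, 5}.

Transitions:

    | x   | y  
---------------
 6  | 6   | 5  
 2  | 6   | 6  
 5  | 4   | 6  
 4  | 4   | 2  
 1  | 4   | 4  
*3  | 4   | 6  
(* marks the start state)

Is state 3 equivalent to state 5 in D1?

States {1} cannot be reached from the start state, so discard them.
Start with accepting vs non-accepting: {2,3,5} | {4,6}.
No further refinement is possible. Final partition (2 blocks): {2,3,5} | {4,6}.
3 and 5 lie in the same block of the stable partition, so they are equivalent — no string distinguishes them.

Yes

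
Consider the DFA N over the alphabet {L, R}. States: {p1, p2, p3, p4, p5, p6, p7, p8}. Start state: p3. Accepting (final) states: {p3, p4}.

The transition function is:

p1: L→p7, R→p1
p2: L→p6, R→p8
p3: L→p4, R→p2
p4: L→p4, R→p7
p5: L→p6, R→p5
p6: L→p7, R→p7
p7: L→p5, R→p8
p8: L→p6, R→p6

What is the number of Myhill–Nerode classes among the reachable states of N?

2

First remove the unreachable states {p1}; 7 states remain.
P0 = {p3,p4} | {p2,p5,p6,p7,p8}.
No further refinement is possible. Final partition (2 blocks): {p3,p4} | {p2,p5,p6,p7,p8}.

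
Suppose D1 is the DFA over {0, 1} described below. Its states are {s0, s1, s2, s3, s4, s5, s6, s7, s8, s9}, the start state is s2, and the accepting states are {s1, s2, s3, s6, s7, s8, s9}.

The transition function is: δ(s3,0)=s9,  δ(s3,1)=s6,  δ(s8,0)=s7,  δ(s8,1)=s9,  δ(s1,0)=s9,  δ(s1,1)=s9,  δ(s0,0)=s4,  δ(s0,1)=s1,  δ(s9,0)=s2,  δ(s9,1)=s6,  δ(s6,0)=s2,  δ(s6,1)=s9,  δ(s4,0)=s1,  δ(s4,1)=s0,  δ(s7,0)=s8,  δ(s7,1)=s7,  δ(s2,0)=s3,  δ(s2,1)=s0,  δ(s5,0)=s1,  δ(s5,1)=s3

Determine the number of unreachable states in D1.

3

BFS from s2 reaches {s0, s1, s2, s3, s4, s6, s9}; the 3 state(s) s5, s7, s8 are never visited.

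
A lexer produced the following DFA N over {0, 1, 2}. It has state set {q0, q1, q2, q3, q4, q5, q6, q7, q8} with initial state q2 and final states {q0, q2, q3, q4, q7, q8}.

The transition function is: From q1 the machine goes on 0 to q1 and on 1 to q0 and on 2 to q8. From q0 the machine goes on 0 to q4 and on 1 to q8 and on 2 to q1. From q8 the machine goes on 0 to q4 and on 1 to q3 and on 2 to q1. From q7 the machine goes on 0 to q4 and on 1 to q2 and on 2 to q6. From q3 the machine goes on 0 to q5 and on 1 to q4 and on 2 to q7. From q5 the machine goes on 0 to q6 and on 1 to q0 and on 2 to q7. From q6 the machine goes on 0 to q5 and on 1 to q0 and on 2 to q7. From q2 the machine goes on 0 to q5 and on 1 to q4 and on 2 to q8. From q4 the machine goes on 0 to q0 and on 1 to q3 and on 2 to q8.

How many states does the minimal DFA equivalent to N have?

Every state is reachable, so we keep all 9.
Start with accepting vs non-accepting: {q0,q2,q3,q4,q7,q8} | {q1,q5,q6}.
Refine {q0,q2,q3,q4,q7,q8} on symbol 0: members go to different blocks, giving {q0,q4,q7,q8} and {q2,q3}.
Split {q0,q4,q7,q8} by δ(·,1) → {q4,q7,q8} and {q0}.
Refine {q4,q7,q8} on symbol 0: members go to different blocks, giving {q7,q8} and {q4}.
The partition is now stable with 5 blocks: {q7,q8} | {q1,q5,q6} | {q2,q3} | {q0} | {q4}.

5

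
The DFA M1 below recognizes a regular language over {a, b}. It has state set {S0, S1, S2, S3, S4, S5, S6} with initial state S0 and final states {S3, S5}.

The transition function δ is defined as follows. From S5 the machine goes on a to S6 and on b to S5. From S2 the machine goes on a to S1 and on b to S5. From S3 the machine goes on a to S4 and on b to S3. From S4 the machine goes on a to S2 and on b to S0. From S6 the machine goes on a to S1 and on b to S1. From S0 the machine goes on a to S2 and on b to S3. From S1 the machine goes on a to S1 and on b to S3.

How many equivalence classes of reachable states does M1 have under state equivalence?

P0 = {S3,S5} | {S0,S1,S2,S4,S6}.
Refine {S0,S1,S2,S4,S6} on symbol b: members go to different blocks, giving {S0,S1,S2} and {S4,S6}.
No further refinement is possible. Final partition (3 blocks): {S3,S5} | {S0,S1,S2} | {S4,S6}.

3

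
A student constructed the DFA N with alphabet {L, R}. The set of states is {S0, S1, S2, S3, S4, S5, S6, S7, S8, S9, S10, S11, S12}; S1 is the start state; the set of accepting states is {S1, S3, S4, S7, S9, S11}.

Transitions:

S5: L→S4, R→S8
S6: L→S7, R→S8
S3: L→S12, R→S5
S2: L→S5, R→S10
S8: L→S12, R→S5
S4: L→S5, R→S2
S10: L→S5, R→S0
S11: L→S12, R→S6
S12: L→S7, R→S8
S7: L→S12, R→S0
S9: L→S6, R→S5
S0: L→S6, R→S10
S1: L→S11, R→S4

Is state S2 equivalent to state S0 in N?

Yes

Reachable states from the start: {S0,S1,S2,S4,S5,S6,S7,S8,S10,S11,S12}. Unreachable: {S3,S9} — drop them.
Start with accepting vs non-accepting: {S1,S4,S7,S11} | {S0,S2,S5,S6,S8,S10,S12}.
On input L, block {S1,S4,S7,S11} splits into {S4,S7,S11} and {S1}.
Refine {S0,S2,S5,S6,S8,S10,S12} on symbol L: members go to different blocks, giving {S0,S2,S8,S10} and {S5,S6,S12}.
Split {S4,S7,S11} by δ(·,R) → {S4,S7} and {S11}.
On input R, block {S0,S2,S8,S10} splits into {S0,S2,S10} and {S8}.
No further refinement is possible. Final partition (6 blocks): {S4,S7} | {S0,S2,S10} | {S1} | {S5,S6,S12} | {S11} | {S8}.
S2 and S0 lie in the same block of the stable partition, so they are equivalent — no string distinguishes them.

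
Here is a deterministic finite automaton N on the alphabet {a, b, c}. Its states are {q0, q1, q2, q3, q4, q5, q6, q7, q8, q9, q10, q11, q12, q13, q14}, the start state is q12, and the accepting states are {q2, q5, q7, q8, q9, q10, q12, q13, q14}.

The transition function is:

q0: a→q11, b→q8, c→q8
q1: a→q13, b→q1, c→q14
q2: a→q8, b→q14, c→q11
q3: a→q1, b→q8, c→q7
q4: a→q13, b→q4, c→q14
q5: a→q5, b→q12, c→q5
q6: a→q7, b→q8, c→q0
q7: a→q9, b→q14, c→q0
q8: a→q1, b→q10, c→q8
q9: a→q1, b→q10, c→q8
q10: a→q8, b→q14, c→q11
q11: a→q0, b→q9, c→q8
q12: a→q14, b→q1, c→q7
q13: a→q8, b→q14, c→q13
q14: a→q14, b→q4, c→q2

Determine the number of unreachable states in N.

3

BFS from q12 reaches {q0, q1, q2, q4, q7, q8, q9, q10, q11, q12, q13, q14}; the 3 state(s) q3, q5, q6 are never visited.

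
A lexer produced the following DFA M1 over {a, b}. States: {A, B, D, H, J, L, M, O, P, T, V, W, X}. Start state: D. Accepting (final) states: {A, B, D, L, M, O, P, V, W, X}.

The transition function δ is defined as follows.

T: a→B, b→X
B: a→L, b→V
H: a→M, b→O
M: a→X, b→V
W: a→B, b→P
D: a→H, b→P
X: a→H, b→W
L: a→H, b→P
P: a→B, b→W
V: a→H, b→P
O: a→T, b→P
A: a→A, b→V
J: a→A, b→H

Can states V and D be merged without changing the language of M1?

Yes

Reachable states from the start: {B,D,H,L,M,O,P,T,V,W,X}. Unreachable: {A,J} — drop them.
Initial partition by acceptance: {B,D,L,M,O,P,V,W,X} | {H,T}.
Split {B,D,L,M,O,P,V,W,X} by δ(·,a) → {D,L,O,V,X} and {B,M,P,W}.
Split {B,M,P,W} by δ(·,a) → {B,M} and {P,W}.
Stable partition: {D,L,O,V,X} | {H,T} | {B,M} | {P,W} — 4 equivalence classes.
V and D lie in the same block of the stable partition, so they are equivalent — no string distinguishes them.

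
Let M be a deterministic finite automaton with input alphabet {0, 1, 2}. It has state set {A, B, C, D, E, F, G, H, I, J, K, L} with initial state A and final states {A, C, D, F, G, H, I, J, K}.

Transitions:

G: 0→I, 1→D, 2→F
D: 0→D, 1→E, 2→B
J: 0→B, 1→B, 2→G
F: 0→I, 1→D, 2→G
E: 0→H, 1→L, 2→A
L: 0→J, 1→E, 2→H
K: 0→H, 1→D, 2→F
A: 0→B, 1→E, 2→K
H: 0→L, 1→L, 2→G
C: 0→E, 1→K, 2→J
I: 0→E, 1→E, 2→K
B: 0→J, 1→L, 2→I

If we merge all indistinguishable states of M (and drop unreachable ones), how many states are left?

Reachable states from the start: {A,B,D,E,F,G,H,I,J,K,L}. Unreachable: {C} — drop them.
Initial partition by acceptance: {A,D,F,G,H,I,J,K} | {B,E,L}.
Split {A,D,F,G,H,I,J,K} by δ(·,0) → {A,H,I,J} and {D,F,G,K}.
Split {D,F,G,K} by δ(·,0) → {F,G,K} and {D}.
The partition is now stable with 4 blocks: {A,H,I,J} | {B,E,L} | {F,G,K} | {D}.

4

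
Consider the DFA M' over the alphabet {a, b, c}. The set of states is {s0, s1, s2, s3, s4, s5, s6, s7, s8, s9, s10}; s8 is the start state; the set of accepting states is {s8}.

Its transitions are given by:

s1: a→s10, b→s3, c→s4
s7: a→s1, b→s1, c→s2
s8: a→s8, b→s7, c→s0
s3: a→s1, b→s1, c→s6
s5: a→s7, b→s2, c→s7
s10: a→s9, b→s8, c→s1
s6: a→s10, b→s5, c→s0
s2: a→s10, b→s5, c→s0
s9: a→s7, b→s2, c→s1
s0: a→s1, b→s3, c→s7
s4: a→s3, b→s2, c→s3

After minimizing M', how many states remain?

8

Every state is reachable, so we keep all 11.
Initial partition by acceptance: {s8} | {s0,s1,s2,s3,s4,s5,s6,s7,s9,s10}.
Refine {s0,s1,s2,s3,s4,s5,s6,s7,s9,s10} on symbol b: members go to different blocks, giving {s0,s1,s2,s3,s4,s5,s6,s7,s9} and {s10}.
On input a, block {s0,s1,s2,s3,s4,s5,s6,s7,s9} splits into {s0,s3,s4,s5,s7,s9} and {s1,s2,s6}.
On input a, block {s0,s3,s4,s5,s7,s9} splits into {s0,s3,s7} and {s4,s5,s9}.
On input b, block {s0,s3,s7} splits into {s3,s7} and {s0}.
Split {s1,s2,s6} by δ(·,b) → {s2,s6} and {s1}.
On input c, block {s4,s5,s9} splits into {s4,s5} and {s9}.
No further refinement is possible. Final partition (8 blocks): {s8} | {s3,s7} | {s10} | {s2,s6} | {s4,s5} | {s0} | {s1} | {s9}.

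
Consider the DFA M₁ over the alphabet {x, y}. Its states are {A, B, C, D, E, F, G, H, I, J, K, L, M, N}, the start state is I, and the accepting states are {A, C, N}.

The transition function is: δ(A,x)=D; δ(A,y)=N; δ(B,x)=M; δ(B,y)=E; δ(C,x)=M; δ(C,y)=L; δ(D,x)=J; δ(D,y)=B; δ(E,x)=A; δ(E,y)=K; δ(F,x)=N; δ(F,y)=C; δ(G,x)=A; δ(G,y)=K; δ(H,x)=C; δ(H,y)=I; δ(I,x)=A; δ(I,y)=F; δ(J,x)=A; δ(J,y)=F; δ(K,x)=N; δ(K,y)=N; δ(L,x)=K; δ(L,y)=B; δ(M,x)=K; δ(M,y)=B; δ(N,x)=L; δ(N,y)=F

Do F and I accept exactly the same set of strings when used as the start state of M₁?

First remove the unreachable states {G,H}; 12 states remain.
P0 = {A,C,N} | {B,D,E,F,I,J,K,L,M}.
Refine {A,C,N} on symbol y: members go to different blocks, giving {C,N} and {A}.
On input x, block {B,D,E,F,I,J,K,L,M} splits into {B,D,L,M} and {E,I,J} and {F,K}.
Refine {C,N} on symbol y: members go to different blocks, giving {C} and {N}.
On input x, block {B,D,L,M} splits into {L,M} and {B} and {D}.
On input y, block {F,K} splits into {F} and {K}.
Refine {E,I,J} on symbol y: members go to different blocks, giving {I,J} and {E}.
No further refinement is possible. Final partition (10 blocks): {C} | {L,M} | {A} | {I,J} | {F} | {N} | {B} | {D} | {K} | {E}.
F and I end up in different blocks, so they are distinguishable. For instance, the string 'y' is accepted from only F.

No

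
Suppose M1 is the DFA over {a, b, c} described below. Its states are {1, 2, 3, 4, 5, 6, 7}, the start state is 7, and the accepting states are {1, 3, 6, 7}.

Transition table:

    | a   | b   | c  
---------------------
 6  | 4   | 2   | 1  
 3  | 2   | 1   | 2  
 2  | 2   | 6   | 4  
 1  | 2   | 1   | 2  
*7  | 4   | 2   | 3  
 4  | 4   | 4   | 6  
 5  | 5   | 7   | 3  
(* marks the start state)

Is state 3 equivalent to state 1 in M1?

States {5} cannot be reached from the start state, so discard them.
Initial partition by acceptance: {1,3,6,7} | {2,4}.
On input b, block {1,3,6,7} splits into {1,3} and {6,7}.
On input b, block {2,4} splits into {2} and {4}.
The partition is now stable with 4 blocks: {1,3} | {2} | {6,7} | {4}.
3 and 1 lie in the same block of the stable partition, so they are equivalent — no string distinguishes them.

Yes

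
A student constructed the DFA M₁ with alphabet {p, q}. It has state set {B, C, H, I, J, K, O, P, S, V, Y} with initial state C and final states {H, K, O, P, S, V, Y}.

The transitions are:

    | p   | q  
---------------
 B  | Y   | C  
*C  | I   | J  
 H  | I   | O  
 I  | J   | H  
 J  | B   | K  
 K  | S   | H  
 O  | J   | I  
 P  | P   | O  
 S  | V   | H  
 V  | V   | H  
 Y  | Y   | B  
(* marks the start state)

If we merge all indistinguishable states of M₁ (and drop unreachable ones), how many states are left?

First remove the unreachable states {P}; 10 states remain.
Start with accepting vs non-accepting: {H,K,O,S,V,Y} | {B,C,I,J}.
Refine {H,K,O,S,V,Y} on symbol p: members go to different blocks, giving {K,S,V,Y} and {H,O}.
Split {K,S,V,Y} by δ(·,q) → {K,S,V} and {Y}.
Refine {B,C,I,J} on symbol p: members go to different blocks, giving {C,I,J} and {B}.
On input p, block {C,I,J} splits into {C,I} and {J}.
On input p, block {C,I} splits into {C} and {I}.
Split {H,O} by δ(·,p) → {O} and {H}.
No further refinement is possible. Final partition (8 blocks): {K,S,V} | {C} | {O} | {Y} | {B} | {J} | {I} | {H}.

8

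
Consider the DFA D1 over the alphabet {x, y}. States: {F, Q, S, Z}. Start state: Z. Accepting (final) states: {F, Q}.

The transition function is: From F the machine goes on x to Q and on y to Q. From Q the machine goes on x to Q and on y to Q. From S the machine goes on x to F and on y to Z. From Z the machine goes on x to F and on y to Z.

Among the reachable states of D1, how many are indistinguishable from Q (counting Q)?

First remove the unreachable states {S}; 3 states remain.
Start with accepting vs non-accepting: {F,Q} | {Z}.
The partition is now stable with 2 blocks: {F,Q} | {Z}.
State Q belongs to the block {F,Q}, which has 2 states.

2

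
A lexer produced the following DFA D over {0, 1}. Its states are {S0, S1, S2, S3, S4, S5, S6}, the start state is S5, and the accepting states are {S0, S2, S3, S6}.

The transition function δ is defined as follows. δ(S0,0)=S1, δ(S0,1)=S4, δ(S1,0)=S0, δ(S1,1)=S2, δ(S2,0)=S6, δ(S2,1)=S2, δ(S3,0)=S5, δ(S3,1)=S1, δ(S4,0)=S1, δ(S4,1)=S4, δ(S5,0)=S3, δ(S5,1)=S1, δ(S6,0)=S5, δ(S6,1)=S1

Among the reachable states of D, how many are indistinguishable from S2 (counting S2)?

Every state is reachable, so we keep all 7.
Initial partition by acceptance: {S0,S2,S3,S6} | {S1,S4,S5}.
On input 0, block {S0,S2,S3,S6} splits into {S0,S3,S6} and {S2}.
Split {S1,S4,S5} by δ(·,0) → {S1,S5} and {S4}.
Refine {S0,S3,S6} on symbol 1: members go to different blocks, giving {S3,S6} and {S0}.
Split {S1,S5} by δ(·,0) → {S1} and {S5}.
Stable partition: {S3,S6} | {S1} | {S2} | {S4} | {S0} | {S5} — 6 equivalence classes.
The equivalence class containing S2 is {S2}, of size 1.

1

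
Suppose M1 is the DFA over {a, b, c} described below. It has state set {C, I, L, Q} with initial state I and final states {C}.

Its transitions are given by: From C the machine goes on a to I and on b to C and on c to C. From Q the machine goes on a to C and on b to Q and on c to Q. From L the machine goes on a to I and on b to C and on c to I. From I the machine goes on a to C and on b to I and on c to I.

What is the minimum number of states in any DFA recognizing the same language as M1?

2

States {L,Q} cannot be reached from the start state, so discard them.
P0 = {C} | {I}.
The partition is now stable with 2 blocks: {C} | {I}.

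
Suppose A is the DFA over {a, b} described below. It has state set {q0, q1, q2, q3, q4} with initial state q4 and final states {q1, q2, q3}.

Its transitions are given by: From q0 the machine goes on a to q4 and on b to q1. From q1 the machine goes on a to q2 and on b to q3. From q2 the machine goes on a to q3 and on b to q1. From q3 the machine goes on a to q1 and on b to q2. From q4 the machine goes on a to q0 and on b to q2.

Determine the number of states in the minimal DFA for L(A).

2

Every state is reachable, so we keep all 5.
Initial partition by acceptance: {q1,q2,q3} | {q0,q4}.
The partition is now stable with 2 blocks: {q1,q2,q3} | {q0,q4}.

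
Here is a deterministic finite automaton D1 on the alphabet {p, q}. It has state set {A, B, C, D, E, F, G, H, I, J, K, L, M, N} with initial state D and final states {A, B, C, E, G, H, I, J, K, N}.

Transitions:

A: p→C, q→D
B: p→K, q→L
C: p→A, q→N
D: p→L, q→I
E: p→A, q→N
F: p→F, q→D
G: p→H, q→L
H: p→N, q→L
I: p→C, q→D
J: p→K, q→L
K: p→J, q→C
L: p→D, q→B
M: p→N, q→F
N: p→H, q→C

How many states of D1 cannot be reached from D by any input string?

No path from D leads to E, F, G, M; the other 10 states are all reachable.

4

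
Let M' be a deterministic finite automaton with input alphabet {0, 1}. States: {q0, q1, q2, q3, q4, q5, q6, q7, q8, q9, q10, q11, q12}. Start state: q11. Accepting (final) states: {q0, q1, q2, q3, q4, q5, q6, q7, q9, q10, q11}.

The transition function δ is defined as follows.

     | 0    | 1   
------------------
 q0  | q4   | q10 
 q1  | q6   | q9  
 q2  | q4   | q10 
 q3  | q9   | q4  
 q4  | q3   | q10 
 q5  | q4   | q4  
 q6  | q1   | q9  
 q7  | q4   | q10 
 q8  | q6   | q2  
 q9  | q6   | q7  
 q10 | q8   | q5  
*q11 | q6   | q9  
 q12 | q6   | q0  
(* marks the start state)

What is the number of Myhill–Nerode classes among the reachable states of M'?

8

States {q0,q12} cannot be reached from the start state, so discard them.
Initial partition by acceptance: {q1,q2,q3,q4,q5,q6,q7,q9,q10,q11} | {q8}.
Split {q1,q2,q3,q4,q5,q6,q7,q9,q10,q11} by δ(·,0) → {q1,q2,q3,q4,q5,q6,q7,q9,q11} and {q10}.
Refine {q1,q2,q3,q4,q5,q6,q7,q9,q11} on symbol 1: members go to different blocks, giving {q1,q3,q5,q6,q9,q11} and {q2,q4,q7}.
Split {q1,q3,q5,q6,q9,q11} by δ(·,0) → {q1,q3,q6,q9,q11} and {q5}.
Split {q1,q3,q6,q9,q11} by δ(·,1) → {q1,q6,q11} and {q3,q9}.
Split {q2,q4,q7} by δ(·,0) → {q2,q7} and {q4}.
On input 0, block {q3,q9} splits into {q3} and {q9}.
No further refinement is possible. Final partition (8 blocks): {q1,q6,q11} | {q8} | {q10} | {q2,q7} | {q5} | {q3} | {q4} | {q9}.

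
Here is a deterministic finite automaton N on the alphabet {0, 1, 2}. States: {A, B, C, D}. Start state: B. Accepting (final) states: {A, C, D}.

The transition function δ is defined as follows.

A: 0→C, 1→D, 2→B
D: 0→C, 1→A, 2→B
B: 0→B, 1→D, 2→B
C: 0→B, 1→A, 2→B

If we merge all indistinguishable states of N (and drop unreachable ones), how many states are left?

3

Every state is reachable, so we keep all 4.
P0 = {A,C,D} | {B}.
Split {A,C,D} by δ(·,0) → {A,D} and {C}.
The partition is now stable with 3 blocks: {A,D} | {B} | {C}.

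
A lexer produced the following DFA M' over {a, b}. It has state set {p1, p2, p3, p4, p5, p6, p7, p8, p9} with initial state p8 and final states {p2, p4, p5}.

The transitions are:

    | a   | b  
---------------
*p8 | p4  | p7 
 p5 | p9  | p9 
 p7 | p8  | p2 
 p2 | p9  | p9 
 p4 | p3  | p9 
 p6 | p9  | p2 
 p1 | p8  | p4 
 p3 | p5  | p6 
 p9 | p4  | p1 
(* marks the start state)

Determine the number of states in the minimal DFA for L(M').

Every state is reachable, so we keep all 9.
Start with accepting vs non-accepting: {p2,p4,p5} | {p1,p3,p6,p7,p8,p9}.
Split {p1,p3,p6,p7,p8,p9} by δ(·,a) → {p1,p6,p7} and {p3,p8,p9}.
No further refinement is possible. Final partition (3 blocks): {p2,p4,p5} | {p1,p6,p7} | {p3,p8,p9}.

3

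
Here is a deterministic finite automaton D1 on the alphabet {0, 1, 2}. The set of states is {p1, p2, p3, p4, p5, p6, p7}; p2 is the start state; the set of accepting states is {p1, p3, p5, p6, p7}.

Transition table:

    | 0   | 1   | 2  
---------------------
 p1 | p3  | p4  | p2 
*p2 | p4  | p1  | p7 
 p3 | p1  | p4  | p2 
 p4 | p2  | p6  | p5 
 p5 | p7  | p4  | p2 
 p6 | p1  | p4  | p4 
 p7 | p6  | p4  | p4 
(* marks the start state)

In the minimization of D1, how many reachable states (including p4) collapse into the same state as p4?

P0 = {p1,p3,p5,p6,p7} | {p2,p4}.
No further refinement is possible. Final partition (2 blocks): {p1,p3,p5,p6,p7} | {p2,p4}.
State p4 belongs to the block {p2,p4}, which has 2 states.

2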